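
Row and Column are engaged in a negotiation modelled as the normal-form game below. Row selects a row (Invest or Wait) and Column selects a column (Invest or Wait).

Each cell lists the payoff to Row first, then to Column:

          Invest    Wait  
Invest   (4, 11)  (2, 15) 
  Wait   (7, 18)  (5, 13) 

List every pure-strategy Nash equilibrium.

(Wait, Invest)

(Invest, Invest): Row prefers Wait (7 > 4); Column prefers Wait (15 > 11) — not an equilibrium.
(Invest, Wait): Row prefers Wait (5 > 2) — not an equilibrium.
(Wait, Invest): Row gets 7 ≥ 4 from Invest, and Column gets 18 ≥ 13 from Wait — Nash equilibrium.
(Wait, Wait): Column prefers Invest (18 > 13) — not an equilibrium.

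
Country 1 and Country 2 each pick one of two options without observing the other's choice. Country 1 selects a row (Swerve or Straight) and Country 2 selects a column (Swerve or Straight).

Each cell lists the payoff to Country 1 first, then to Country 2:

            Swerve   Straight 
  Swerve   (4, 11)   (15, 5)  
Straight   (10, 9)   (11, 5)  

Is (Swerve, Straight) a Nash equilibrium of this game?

No

At (Swerve, Straight), Country 1 earns 15; switching to Straight would give 11, so Country 1 has no profitable deviation.
Country 2 earns 5; switching to Swerve would give 11, so Country 2 would deviate.
Since at least one player can profitably deviate, this is not a Nash equilibrium.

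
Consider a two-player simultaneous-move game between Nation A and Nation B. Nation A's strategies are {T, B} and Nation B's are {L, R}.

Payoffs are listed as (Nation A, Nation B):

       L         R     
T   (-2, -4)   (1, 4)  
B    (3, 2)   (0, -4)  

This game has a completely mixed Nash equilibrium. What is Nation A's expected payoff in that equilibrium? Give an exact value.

1/2

First find q, the probability Nation B plays L, from Nation A's indifference between T and B: −2q + (1−q) = 3q, giving q = 1/6.
Since Nation A is indifferent in equilibrium, Nation A's expected payoff equals the payoff from either row against (1/6, 5/6). Using T: −2(1/6) + (5/6) = 1/2.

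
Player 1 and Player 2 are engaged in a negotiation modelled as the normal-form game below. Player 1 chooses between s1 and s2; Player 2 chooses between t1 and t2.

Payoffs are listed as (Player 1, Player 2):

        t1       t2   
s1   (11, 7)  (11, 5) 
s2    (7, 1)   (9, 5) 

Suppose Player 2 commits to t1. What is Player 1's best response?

s1

Against t1, Player 1 earns 11 from s1 and 7 from s2.
So s1 is the best response.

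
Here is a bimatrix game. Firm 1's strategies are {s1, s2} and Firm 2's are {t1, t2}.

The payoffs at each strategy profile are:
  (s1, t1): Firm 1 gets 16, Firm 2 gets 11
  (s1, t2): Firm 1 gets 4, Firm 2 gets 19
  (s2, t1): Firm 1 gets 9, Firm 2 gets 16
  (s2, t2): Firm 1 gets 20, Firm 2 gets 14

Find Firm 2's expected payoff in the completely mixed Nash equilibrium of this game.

First find x, the probability Firm 1 plays s1, from Firm 2's indifference between t1 and t2: 11x + 16(1−x) = 19x + 14(1−x), giving x = 1/5.
Since Firm 2 is indifferent in equilibrium, Firm 2's expected payoff equals the payoff from either column against (1/5, 4/5). Using t1: 11(1/5) + 16(4/5) = 15.

15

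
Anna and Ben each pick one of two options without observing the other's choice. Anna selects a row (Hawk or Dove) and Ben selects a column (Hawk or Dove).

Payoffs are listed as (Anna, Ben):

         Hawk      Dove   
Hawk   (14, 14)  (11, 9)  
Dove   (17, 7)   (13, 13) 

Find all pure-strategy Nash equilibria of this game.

(Dove, Dove)

(Hawk, Hawk): Anna prefers Dove (17 > 14) — not an equilibrium.
(Hawk, Dove): Anna prefers Dove (13 > 11); Ben prefers Hawk (14 > 9) — not an equilibrium.
(Dove, Hawk): Ben prefers Dove (13 > 7) — not an equilibrium.
(Dove, Dove): Anna gets 13 ≥ 11 from Hawk, and Ben gets 13 ≥ 7 from Hawk — Nash equilibrium.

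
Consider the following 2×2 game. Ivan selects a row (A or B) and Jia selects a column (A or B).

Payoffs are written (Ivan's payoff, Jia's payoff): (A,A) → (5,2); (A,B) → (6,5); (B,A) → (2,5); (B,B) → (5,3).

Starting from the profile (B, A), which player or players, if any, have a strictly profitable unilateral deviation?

Ivan at (B, A) earns 2; deviating to A yields 5 — a strict improvement.
Jia earns 5; deviating to B yields 3 — not better.
Only Ivan has a strictly profitable deviation.

Ivan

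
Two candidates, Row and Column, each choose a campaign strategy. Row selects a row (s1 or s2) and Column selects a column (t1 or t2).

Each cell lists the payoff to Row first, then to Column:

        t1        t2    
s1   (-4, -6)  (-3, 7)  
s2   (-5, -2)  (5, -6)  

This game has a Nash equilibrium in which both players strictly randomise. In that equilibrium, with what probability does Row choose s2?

Let p be the probability that Row plays s1. In a completely mixed equilibrium, Column must be indifferent between t1 and t2.
Column's expected payoff from t1 is −6p − 2(1−p); from t2 it is 7p − 6(1−p).
Setting these equal: −4p − 2 = 13p − 6, so p = 4/17.
Therefore Row plays s2 with probability 1 − 4/17 = 13/17.

13/17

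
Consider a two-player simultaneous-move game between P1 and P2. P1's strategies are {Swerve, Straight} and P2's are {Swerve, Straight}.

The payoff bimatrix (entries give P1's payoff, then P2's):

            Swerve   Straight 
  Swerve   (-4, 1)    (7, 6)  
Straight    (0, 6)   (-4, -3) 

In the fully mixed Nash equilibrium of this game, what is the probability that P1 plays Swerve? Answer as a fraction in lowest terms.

Let x be the probability that P1 plays Swerve. In a completely mixed equilibrium, P2 must be indifferent between Swerve and Straight.
P2's expected payoff from Swerve is x + 6(1−x); from Straight it is 6x − 3(1−x).
Setting these equal: −5x + 6 = 9x − 3, so x = 9/14.

9/14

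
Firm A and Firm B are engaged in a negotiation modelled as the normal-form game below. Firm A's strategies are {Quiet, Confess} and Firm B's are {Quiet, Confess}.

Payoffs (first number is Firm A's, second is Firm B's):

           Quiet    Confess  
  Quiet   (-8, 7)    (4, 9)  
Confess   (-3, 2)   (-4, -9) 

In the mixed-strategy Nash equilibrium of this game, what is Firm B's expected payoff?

First find x, the probability Firm A plays Quiet, from Firm B's indifference between Quiet and Confess: 7x + 2(1−x) = 9x − 9(1−x), giving x = 11/13.
Since Firm B is indifferent in equilibrium, Firm B's expected payoff equals the payoff from either column against (11/13, 2/13). Using Quiet: 7(11/13) + 2(2/13) = 81/13.

81/13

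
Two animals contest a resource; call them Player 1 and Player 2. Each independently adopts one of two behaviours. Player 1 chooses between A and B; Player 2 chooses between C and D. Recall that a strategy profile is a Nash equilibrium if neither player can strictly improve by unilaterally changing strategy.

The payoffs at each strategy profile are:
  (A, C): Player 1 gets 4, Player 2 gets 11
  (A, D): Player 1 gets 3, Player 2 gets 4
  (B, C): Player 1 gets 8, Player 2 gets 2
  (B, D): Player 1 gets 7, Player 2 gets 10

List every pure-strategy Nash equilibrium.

(B, D)

(A, C): Player 1 prefers B (8 > 4) — not an equilibrium.
(A, D): Player 1 prefers B (7 > 3); Player 2 prefers C (11 > 4) — not an equilibrium.
(B, C): Player 2 prefers D (10 > 2) — not an equilibrium.
(B, D): Player 1 gets 7 ≥ 3 from A, and Player 2 gets 10 ≥ 2 from C — Nash equilibrium.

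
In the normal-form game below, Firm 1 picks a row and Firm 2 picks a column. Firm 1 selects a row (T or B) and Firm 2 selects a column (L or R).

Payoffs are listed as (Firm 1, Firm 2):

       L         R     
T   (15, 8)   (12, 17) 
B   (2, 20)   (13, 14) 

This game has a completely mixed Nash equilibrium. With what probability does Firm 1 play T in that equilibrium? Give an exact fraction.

Let r be the probability that Firm 1 plays T. In a completely mixed equilibrium, Firm 2 must be indifferent between L and R.
Firm 2's expected payoff from L is 8r + 20(1−r); from R it is 17r + 14(1−r).
Setting these equal: −12r + 20 = 3r + 14, so r = 2/5.

2/5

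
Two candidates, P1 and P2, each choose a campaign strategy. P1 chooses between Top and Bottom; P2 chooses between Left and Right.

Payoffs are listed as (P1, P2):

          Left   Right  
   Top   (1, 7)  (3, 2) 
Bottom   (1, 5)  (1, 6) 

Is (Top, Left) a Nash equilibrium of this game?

At (Top, Left), P1 earns 1; switching to Bottom would give 1, so P1 has no profitable deviation.
P2 earns 7; switching to Right would give 2, so P2 has no profitable deviation.
Neither player can gain by a unilateral deviation, so this profile is a Nash equilibrium.

Yes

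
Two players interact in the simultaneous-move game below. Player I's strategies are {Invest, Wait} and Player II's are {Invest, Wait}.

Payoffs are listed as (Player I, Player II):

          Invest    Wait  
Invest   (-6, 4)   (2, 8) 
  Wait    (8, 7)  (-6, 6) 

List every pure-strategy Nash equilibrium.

(Invest, Invest): Player I prefers Wait (8 > -6); Player II prefers Wait (8 > 4) — not an equilibrium.
(Invest, Wait): Player I gets 2 ≥ -6 from Wait, and Player II gets 8 ≥ 4 from Invest — Nash equilibrium.
(Wait, Invest): Player I gets 8 ≥ -6 from Invest, and Player II gets 7 ≥ 6 from Wait — Nash equilibrium.
(Wait, Wait): Player I prefers Invest (2 > -6); Player II prefers Invest (7 > 6) — not an equilibrium.

(Invest, Wait) and (Wait, Invest)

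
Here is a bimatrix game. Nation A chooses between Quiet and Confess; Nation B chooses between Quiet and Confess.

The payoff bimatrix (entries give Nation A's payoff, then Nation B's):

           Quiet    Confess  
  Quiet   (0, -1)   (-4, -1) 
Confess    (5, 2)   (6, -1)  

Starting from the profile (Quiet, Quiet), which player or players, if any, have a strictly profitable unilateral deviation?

Nation A at (Quiet, Quiet) earns 0; deviating to Confess yields 5 — a strict improvement.
Nation B earns -1; deviating to Confess yields -1 — not better.
Only Nation A has a strictly profitable deviation.

Nation A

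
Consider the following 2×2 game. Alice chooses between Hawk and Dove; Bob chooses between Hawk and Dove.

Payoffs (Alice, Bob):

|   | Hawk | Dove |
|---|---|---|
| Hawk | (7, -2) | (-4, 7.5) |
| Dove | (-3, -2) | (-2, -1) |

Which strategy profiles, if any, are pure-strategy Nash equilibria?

(Dove, Dove)

(Hawk, Hawk): Bob prefers Dove (7.5 > -2) — not an equilibrium.
(Hawk, Dove): Alice prefers Dove (-2 > -4) — not an equilibrium.
(Dove, Hawk): Alice prefers Hawk (7 > -3); Bob prefers Dove (-1 > -2) — not an equilibrium.
(Dove, Dove): Alice gets -2 ≥ -4 from Hawk, and Bob gets -1 ≥ -2 from Hawk — Nash equilibrium.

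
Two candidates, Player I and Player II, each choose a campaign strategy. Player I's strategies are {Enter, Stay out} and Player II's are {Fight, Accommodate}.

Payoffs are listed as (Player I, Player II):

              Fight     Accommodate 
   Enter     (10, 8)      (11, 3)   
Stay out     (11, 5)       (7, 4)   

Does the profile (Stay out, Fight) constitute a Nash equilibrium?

Yes

At (Stay out, Fight), Player I earns 11; switching to Enter would give 10, so Player I has no profitable deviation.
Player II earns 5; switching to Accommodate would give 4, so Player II has no profitable deviation.
Neither player can gain by a unilateral deviation, so this profile is a Nash equilibrium.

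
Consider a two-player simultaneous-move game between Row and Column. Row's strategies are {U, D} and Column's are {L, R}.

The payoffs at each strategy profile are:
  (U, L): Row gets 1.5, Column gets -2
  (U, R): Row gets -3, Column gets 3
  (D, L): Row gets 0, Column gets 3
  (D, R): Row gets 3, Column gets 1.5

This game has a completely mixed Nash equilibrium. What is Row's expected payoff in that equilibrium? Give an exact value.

First find y, the probability Column plays L, from Row's indifference between U and D: 1.5y − 3(1−y) = 3(1−y), giving y = 4/5.
Since Row is indifferent in equilibrium, Row's expected payoff equals the payoff from either row against (4/5, 1/5). Using U: 1.5(4/5) − 3(1/5) = 3/5.

3/5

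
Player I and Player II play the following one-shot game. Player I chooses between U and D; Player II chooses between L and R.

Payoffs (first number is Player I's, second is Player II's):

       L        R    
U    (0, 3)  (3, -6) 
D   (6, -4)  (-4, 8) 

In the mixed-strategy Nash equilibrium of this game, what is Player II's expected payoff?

First find x, the probability Player I plays U, from Player II's indifference between L and R: 3x − 4(1−x) = −6x + 8(1−x), giving x = 4/7.
Since Player II is indifferent in equilibrium, Player II's expected payoff equals the payoff from either column against (4/7, 3/7). Using L: 3(4/7) − 4(3/7) = 0.

0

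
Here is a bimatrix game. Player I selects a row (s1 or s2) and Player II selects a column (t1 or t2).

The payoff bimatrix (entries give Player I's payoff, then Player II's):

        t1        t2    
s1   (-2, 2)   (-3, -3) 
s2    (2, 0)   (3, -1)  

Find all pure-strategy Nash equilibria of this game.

(s2, t1)

(s1, t1): Player I prefers s2 (2 > -2) — not an equilibrium.
(s1, t2): Player I prefers s2 (3 > -3); Player II prefers t1 (2 > -3) — not an equilibrium.
(s2, t1): Player I gets 2 ≥ -2 from s1, and Player II gets 0 ≥ -1 from t2 — Nash equilibrium.
(s2, t2): Player II prefers t1 (0 > -1) — not an equilibrium.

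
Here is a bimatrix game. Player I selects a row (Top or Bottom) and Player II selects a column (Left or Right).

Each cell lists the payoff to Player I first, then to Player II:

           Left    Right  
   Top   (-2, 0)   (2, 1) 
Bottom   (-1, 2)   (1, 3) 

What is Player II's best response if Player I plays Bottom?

Against Bottom, Player II earns 2 from Left and 3 from Right.
So Right is the best response.

Right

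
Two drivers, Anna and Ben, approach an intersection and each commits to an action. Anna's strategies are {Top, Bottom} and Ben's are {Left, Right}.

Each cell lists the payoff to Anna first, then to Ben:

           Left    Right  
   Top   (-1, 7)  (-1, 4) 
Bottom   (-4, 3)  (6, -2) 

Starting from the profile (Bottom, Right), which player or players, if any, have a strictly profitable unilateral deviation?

Ben

Anna at (Bottom, Right) earns 6; deviating to Top yields -1 — not better.
Ben earns -2; deviating to Left yields 3 — a strict improvement.
Only Ben has a strictly profitable deviation.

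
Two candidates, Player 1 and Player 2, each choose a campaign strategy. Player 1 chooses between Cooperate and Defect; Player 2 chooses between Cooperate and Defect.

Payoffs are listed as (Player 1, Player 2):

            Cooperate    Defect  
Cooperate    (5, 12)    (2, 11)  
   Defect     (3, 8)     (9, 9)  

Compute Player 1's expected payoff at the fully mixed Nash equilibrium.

First find q, the probability Player 2 plays Cooperate, from Player 1's indifference between Cooperate and Defect: 5q + 2(1−q) = 3q + 9(1−q), giving q = 7/9.
Since Player 1 is indifferent in equilibrium, Player 1's expected payoff equals the payoff from either row against (7/9, 2/9). Using Cooperate: 5(7/9) + 2(2/9) = 13/3.

13/3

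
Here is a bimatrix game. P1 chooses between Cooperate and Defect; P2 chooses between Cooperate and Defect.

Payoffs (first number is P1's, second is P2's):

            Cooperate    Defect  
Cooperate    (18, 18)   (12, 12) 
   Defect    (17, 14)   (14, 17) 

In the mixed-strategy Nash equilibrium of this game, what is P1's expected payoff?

First find y, the probability P2 plays Cooperate, from P1's indifference between Cooperate and Defect: 18y + 12(1−y) = 17y + 14(1−y), giving y = 2/3.
Since P1 is indifferent in equilibrium, P1's expected payoff equals the payoff from either row against (2/3, 1/3). Using Cooperate: 18(2/3) + 12(1/3) = 16.

16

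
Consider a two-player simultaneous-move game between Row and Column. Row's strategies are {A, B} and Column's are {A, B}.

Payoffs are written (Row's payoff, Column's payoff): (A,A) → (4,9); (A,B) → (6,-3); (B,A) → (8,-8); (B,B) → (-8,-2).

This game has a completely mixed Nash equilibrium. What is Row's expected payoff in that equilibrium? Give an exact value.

First find q, the probability Column plays A, from Row's indifference between A and B: 4q + 6(1−q) = 8q − 8(1−q), giving q = 7/9.
Since Row is indifferent in equilibrium, Row's expected payoff equals the payoff from either row against (7/9, 2/9). Using A: 4(7/9) + 6(2/9) = 40/9.

40/9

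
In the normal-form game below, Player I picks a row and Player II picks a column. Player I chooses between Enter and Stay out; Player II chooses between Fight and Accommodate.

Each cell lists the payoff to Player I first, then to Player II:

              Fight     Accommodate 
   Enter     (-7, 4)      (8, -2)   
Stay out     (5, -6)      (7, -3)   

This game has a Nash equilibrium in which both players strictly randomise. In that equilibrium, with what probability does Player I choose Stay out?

2/3

Let x be the probability that Player I plays Enter. In a completely mixed equilibrium, Player II must be indifferent between Fight and Accommodate.
Player II's expected payoff from Fight is 4x − 6(1−x); from Accommodate it is −2x − 3(1−x).
Setting these equal: 10x − 6 = x − 3, so x = 1/3.
Therefore Player I plays Stay out with probability 1 − 1/3 = 2/3.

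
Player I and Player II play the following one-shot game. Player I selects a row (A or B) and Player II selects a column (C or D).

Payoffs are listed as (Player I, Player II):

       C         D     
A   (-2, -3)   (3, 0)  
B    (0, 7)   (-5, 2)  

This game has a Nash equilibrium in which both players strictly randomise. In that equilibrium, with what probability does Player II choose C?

4/5

Let q be the probability that Player II plays C. In a completely mixed equilibrium, Player I must be indifferent between A and B.
Player I's expected payoff from A is −2q + 3(1−q); from B it is −5(1−q).
Setting these equal: −5q + 3 = 5q − 5, so q = 4/5.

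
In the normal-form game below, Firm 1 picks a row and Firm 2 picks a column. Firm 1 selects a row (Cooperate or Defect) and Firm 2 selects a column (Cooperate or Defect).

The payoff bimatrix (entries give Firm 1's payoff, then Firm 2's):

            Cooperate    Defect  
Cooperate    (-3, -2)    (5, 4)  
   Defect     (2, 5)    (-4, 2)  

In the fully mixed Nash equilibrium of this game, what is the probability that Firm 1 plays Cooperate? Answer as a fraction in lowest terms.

1/3

Let p be the probability that Firm 1 plays Cooperate. In a completely mixed equilibrium, Firm 2 must be indifferent between Cooperate and Defect.
Firm 2's expected payoff from Cooperate is −2p + 5(1−p); from Defect it is 4p + 2(1−p).
Setting these equal: −7p + 5 = 2p + 2, so p = 1/3.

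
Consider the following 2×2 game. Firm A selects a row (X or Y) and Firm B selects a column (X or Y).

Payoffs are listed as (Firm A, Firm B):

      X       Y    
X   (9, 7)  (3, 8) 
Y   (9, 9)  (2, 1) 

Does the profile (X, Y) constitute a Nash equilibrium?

At (X, Y), Firm A earns 3; switching to Y would give 2, so Firm A has no profitable deviation.
Firm B earns 8; switching to X would give 7, so Firm B has no profitable deviation.
Neither player can gain by a unilateral deviation, so this profile is a Nash equilibrium.

Yes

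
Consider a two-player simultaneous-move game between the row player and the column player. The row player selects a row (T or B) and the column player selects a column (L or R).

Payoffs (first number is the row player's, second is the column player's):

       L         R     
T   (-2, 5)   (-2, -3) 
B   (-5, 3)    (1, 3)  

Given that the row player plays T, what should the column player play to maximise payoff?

Against T, the column player earns 5 from L and -3 from R.
So L is the best response.

L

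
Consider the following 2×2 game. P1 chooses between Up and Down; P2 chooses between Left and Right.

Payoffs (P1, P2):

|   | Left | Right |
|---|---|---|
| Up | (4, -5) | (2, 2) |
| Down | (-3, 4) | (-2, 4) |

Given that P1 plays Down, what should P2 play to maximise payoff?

either — both Left and Right are best responses

Against Down, P2 earns 4 from Left and 4 from Right.
So either strategy is a best response.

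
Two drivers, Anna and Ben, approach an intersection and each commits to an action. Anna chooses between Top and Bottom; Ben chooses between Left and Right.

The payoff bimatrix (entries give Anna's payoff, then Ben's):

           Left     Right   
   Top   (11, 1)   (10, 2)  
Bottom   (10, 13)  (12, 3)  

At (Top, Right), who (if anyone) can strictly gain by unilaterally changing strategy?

Anna

Anna at (Top, Right) earns 10; deviating to Bottom yields 12 — a strict improvement.
Ben earns 2; deviating to Left yields 1 — not better.
Only Anna has a strictly profitable deviation.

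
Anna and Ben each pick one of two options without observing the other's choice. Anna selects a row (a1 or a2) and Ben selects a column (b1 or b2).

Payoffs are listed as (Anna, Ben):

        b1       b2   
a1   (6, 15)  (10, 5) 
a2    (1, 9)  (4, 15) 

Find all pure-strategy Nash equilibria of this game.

(a1, b1): Anna gets 6 ≥ 1 from a2, and Ben gets 15 ≥ 5 from b2 — Nash equilibrium.
(a1, b2): Ben prefers b1 (15 > 5) — not an equilibrium.
(a2, b1): Anna prefers a1 (6 > 1); Ben prefers b2 (15 > 9) — not an equilibrium.
(a2, b2): Anna prefers a1 (10 > 4) — not an equilibrium.

(a1, b1)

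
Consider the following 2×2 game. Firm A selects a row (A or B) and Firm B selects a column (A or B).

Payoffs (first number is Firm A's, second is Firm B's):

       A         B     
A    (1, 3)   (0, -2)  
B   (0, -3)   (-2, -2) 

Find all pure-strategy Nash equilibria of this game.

(A, A): Firm A gets 1 ≥ 0 from B, and Firm B gets 3 ≥ -2 from B — Nash equilibrium.
(A, B): Firm B prefers A (3 > -2) — not an equilibrium.
(B, A): Firm A prefers A (1 > 0); Firm B prefers B (-2 > -3) — not an equilibrium.
(B, B): Firm A prefers A (0 > -2) — not an equilibrium.

(A, A)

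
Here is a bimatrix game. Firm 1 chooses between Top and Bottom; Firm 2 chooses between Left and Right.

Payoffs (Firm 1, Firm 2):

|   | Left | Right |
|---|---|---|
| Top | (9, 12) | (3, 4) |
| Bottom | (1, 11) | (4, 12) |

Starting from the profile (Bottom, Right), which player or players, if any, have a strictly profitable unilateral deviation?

Firm 1 at (Bottom, Right) earns 4; deviating to Top yields 3 — not better.
Firm 2 earns 12; deviating to Left yields 11 — not better.
Neither player can strictly improve; the profile is a Nash equilibrium.

Neither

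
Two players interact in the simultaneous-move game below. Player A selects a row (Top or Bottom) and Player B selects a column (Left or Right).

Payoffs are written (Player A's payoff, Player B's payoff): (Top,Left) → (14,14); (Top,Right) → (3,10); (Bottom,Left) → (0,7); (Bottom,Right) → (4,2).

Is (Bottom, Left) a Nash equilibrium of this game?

No

At (Bottom, Left), Player A earns 0; switching to Top would give 14, so Player A would deviate.
Player B earns 7; switching to Right would give 2, so Player B has no profitable deviation.
Since at least one player can profitably deviate, this is not a Nash equilibrium.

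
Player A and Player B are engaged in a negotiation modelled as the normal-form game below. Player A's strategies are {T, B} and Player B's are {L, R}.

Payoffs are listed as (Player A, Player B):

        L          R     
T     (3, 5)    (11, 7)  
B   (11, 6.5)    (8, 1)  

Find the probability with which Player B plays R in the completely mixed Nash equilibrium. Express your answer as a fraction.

8/11

Let q be the probability that Player B plays L. In a completely mixed equilibrium, Player A must be indifferent between T and B.
Player A's expected payoff from T is 3q + 11(1−q); from B it is 11q + 8(1−q).
Setting these equal: −8q + 11 = 3q + 8, so q = 3/11.
Therefore Player B plays R with probability 1 − 3/11 = 8/11.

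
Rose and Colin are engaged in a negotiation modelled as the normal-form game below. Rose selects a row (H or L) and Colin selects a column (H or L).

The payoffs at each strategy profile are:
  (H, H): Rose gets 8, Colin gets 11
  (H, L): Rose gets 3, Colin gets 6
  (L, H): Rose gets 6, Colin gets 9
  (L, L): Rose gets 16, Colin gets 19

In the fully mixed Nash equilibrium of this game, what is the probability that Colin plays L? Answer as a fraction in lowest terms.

2/15

Let q be the probability that Colin plays H. In a completely mixed equilibrium, Rose must be indifferent between H and L.
Rose's expected payoff from H is 8q + 3(1−q); from L it is 6q + 16(1−q).
Setting these equal: 5q + 3 = −10q + 16, so q = 13/15.
Therefore Colin plays L with probability 1 − 13/15 = 2/15.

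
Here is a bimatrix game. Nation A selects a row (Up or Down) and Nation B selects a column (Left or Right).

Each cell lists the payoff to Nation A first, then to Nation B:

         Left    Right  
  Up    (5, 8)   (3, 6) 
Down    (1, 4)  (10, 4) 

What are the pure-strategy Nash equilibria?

(Up, Left) and (Down, Right)

(Up, Left): Nation A gets 5 ≥ 1 from Down, and Nation B gets 8 ≥ 6 from Right — Nash equilibrium.
(Up, Right): Nation A prefers Down (10 > 3); Nation B prefers Left (8 > 6) — not an equilibrium.
(Down, Left): Nation A prefers Up (5 > 1) — not an equilibrium.
(Down, Right): Nation A gets 10 ≥ 3 from Up, and Nation B gets 4 ≥ 4 from Left — Nash equilibrium.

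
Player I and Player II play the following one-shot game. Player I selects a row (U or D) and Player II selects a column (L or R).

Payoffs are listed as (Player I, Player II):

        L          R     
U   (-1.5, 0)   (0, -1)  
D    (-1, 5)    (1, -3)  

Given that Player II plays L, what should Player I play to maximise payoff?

Against L, Player I earns -1.5 from U and -1 from D.
So D is the best response.

D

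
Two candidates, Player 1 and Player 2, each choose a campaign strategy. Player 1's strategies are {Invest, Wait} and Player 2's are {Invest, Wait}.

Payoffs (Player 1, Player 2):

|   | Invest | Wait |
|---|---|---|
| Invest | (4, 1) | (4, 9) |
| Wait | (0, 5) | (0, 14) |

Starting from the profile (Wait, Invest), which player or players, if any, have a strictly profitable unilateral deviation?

Player 1 at (Wait, Invest) earns 0; deviating to Invest yields 4 — a strict improvement.
Player 2 earns 5; deviating to Wait yields 14 — a strict improvement.
Both Player 1 and Player 2 have strictly profitable deviations.

Both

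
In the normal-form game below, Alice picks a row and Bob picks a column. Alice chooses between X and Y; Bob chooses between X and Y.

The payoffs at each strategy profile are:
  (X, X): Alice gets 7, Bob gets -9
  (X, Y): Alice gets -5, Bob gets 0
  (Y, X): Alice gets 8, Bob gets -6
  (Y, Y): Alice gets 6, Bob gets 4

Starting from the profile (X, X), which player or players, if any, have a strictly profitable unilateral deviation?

Both

Alice at (X, X) earns 7; deviating to Y yields 8 — a strict improvement.
Bob earns -9; deviating to Y yields 0 — a strict improvement.
Both Alice and Bob have strictly profitable deviations.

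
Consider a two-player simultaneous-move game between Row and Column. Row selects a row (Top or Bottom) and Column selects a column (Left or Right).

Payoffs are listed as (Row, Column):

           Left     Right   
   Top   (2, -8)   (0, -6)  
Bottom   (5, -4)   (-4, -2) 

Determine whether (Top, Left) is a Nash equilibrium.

No

At (Top, Left), Row earns 2; switching to Bottom would give 5, so Row would deviate.
Column earns -8; switching to Right would give -6, so Column would deviate.
Since at least one player can profitably deviate, this is not a Nash equilibrium.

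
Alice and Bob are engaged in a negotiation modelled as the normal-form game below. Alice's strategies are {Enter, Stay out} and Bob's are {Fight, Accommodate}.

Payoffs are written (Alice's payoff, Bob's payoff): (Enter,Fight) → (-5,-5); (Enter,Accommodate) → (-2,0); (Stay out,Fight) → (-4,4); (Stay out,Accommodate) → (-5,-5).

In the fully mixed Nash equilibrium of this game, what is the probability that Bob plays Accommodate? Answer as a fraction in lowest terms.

Let c be the probability that Bob plays Fight. In a completely mixed equilibrium, Alice must be indifferent between Enter and Stay out.
Alice's expected payoff from Enter is −5c − 2(1−c); from Stay out it is −4c − 5(1−c).
Setting these equal: −3c − 2 = c − 5, so c = 3/4.
Therefore Bob plays Accommodate with probability 1 − 3/4 = 1/4.

1/4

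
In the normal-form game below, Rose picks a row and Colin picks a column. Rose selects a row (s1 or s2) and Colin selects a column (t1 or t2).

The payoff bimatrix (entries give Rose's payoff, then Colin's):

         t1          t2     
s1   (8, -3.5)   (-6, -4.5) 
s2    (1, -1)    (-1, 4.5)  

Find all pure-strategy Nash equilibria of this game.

(s1, t1): Rose gets 8 ≥ 1 from s2, and Colin gets -3.5 ≥ -4.5 from t2 — Nash equilibrium.
(s1, t2): Rose prefers s2 (-1 > -6); Colin prefers t1 (-3.5 > -4.5) — not an equilibrium.
(s2, t1): Rose prefers s1 (8 > 1); Colin prefers t2 (4.5 > -1) — not an equilibrium.
(s2, t2): Rose gets -1 ≥ -6 from s1, and Colin gets 4.5 ≥ -1 from t1 — Nash equilibrium.

(s1, t1) and (s2, t2)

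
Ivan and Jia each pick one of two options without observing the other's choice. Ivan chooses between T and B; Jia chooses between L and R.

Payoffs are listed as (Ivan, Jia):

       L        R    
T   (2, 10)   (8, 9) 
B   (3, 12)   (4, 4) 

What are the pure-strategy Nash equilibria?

(T, L): Ivan prefers B (3 > 2) — not an equilibrium.
(T, R): Jia prefers L (10 > 9) — not an equilibrium.
(B, L): Ivan gets 3 ≥ 2 from T, and Jia gets 12 ≥ 4 from R — Nash equilibrium.
(B, R): Ivan prefers T (8 > 4); Jia prefers L (12 > 4) — not an equilibrium.

(B, L)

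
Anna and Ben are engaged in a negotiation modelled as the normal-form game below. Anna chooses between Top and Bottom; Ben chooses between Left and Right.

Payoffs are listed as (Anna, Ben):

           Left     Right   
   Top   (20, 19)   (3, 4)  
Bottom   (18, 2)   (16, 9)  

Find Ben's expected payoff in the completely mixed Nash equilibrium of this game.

First find x, the probability Anna plays Top, from Ben's indifference between Left and Right: 19x + 2(1−x) = 4x + 9(1−x), giving x = 7/22.
Since Ben is indifferent in equilibrium, Ben's expected payoff equals the payoff from either column against (7/22, 15/22). Using Left: 19(7/22) + 2(15/22) = 163/22.

163/22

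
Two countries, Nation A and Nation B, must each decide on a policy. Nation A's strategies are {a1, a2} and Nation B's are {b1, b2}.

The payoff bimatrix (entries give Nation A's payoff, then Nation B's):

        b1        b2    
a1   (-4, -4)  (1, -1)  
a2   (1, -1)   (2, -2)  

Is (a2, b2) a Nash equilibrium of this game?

No

At (a2, b2), Nation A earns 2; switching to a1 would give 1, so Nation A has no profitable deviation.
Nation B earns -2; switching to b1 would give -1, so Nation B would deviate.
Since at least one player can profitably deviate, this is not a Nash equilibrium.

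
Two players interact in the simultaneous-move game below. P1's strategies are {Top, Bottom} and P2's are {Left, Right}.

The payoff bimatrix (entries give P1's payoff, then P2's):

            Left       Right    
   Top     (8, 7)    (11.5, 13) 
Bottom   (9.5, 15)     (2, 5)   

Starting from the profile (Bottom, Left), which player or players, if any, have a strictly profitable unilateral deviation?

P1 at (Bottom, Left) earns 9.5; deviating to Top yields 8 — not better.
P2 earns 15; deviating to Right yields 5 — not better.
Neither player can strictly improve; the profile is a Nash equilibrium.

Neither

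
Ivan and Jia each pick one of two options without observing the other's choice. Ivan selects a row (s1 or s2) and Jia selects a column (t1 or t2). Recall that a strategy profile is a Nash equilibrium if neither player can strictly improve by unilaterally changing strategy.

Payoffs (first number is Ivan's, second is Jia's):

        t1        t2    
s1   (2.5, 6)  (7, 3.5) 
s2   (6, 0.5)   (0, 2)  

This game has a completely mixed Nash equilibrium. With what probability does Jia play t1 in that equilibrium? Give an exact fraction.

2/3

Let c be the probability that Jia plays t1. In a completely mixed equilibrium, Ivan must be indifferent between s1 and s2.
Ivan's expected payoff from s1 is 2.5c + 7(1−c); from s2 it is 6c.
Setting these equal: −4.5c + 7 = 6c, so c = 2/3.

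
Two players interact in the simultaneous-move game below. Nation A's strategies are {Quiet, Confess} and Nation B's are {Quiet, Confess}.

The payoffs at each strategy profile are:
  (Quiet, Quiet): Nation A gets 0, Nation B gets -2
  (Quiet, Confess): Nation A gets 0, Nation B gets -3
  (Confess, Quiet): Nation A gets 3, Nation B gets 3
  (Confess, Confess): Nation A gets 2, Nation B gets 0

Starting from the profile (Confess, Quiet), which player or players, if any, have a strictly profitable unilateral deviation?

Neither

Nation A at (Confess, Quiet) earns 3; deviating to Quiet yields 0 — not better.
Nation B earns 3; deviating to Confess yields 0 — not better.
Neither player can strictly improve; the profile is a Nash equilibrium.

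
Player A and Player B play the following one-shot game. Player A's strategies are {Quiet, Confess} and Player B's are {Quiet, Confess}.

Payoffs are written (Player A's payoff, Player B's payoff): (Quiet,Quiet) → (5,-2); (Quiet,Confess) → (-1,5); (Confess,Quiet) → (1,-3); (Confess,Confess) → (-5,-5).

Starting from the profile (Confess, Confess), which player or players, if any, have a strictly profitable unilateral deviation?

Both

Player A at (Confess, Confess) earns -5; deviating to Quiet yields -1 — a strict improvement.
Player B earns -5; deviating to Quiet yields -3 — a strict improvement.
Both Player A and Player B have strictly profitable deviations.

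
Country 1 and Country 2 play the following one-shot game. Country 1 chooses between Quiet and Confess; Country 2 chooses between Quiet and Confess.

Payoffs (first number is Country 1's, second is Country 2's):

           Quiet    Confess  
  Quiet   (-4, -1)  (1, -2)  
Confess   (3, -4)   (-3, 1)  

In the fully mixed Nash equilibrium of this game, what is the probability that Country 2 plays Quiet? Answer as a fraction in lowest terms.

Let y be the probability that Country 2 plays Quiet. In a completely mixed equilibrium, Country 1 must be indifferent between Quiet and Confess.
Country 1's expected payoff from Quiet is −4y + (1−y); from Confess it is 3y − 3(1−y).
Setting these equal: −5y + 1 = 6y − 3, so y = 4/11.

4/11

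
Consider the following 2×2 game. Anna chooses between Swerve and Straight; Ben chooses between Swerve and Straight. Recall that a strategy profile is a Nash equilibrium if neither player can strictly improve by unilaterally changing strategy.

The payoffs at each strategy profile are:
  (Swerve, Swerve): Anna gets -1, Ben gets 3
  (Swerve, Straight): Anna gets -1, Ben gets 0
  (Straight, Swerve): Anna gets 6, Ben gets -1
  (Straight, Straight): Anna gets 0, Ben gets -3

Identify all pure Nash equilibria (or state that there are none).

(Straight, Swerve)

(Swerve, Swerve): Anna prefers Straight (6 > -1) — not an equilibrium.
(Swerve, Straight): Anna prefers Straight (0 > -1); Ben prefers Swerve (3 > 0) — not an equilibrium.
(Straight, Swerve): Anna gets 6 ≥ -1 from Swerve, and Ben gets -1 ≥ -3 from Straight — Nash equilibrium.
(Straight, Straight): Ben prefers Swerve (-1 > -3) — not an equilibrium.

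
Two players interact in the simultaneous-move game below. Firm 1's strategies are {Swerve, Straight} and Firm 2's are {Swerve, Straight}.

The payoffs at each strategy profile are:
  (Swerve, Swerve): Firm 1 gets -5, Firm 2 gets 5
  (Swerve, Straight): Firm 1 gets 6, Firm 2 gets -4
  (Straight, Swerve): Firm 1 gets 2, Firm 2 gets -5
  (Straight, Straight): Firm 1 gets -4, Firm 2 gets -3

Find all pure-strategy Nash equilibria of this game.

none

(Swerve, Swerve): Firm 1 prefers Straight (2 > -5) — not an equilibrium.
(Swerve, Straight): Firm 2 prefers Swerve (5 > -4) — not an equilibrium.
(Straight, Swerve): Firm 2 prefers Straight (-3 > -5) — not an equilibrium.
(Straight, Straight): Firm 1 prefers Swerve (6 > -4) — not an equilibrium.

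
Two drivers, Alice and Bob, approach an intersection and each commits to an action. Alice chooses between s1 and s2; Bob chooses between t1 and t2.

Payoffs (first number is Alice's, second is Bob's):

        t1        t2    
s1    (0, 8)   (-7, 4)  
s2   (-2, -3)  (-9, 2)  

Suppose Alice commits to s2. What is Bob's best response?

t2

Against s2, Bob earns -3 from t1 and 2 from t2.
So t2 is the best response.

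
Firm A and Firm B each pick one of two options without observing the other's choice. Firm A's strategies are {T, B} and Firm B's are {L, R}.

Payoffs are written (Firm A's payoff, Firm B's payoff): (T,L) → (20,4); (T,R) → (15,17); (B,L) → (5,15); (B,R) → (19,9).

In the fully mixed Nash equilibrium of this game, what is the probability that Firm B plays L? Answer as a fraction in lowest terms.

4/19

Let q be the probability that Firm B plays L. In a completely mixed equilibrium, Firm A must be indifferent between T and B.
Firm A's expected payoff from T is 20q + 15(1−q); from B it is 5q + 19(1−q).
Setting these equal: 5q + 15 = −14q + 19, so q = 4/19.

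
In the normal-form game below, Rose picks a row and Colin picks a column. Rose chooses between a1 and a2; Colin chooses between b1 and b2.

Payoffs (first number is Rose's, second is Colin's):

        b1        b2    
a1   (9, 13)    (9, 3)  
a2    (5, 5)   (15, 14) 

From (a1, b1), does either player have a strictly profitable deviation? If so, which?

Neither

Rose at (a1, b1) earns 9; deviating to a2 yields 5 — not better.
Colin earns 13; deviating to b2 yields 3 — not better.
Neither player can strictly improve; the profile is a Nash equilibrium.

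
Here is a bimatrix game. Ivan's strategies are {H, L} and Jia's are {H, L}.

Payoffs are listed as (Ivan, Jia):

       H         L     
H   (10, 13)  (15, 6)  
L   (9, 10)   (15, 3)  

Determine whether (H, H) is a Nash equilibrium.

At (H, H), Ivan earns 10; switching to L would give 9, so Ivan has no profitable deviation.
Jia earns 13; switching to L would give 6, so Jia has no profitable deviation.
Neither player can gain by a unilateral deviation, so this profile is a Nash equilibrium.

Yes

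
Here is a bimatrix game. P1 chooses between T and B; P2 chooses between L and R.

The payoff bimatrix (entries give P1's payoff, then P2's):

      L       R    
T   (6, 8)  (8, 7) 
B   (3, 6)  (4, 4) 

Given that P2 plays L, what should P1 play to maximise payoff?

T

Against L, P1 earns 6 from T and 3 from B.
So T is the best response.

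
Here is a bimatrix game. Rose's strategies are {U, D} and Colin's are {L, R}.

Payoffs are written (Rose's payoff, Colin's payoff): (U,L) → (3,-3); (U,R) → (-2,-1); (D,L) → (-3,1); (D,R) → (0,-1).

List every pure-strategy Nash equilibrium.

(U, L): Colin prefers R (-1 > -3) — not an equilibrium.
(U, R): Rose prefers D (0 > -2) — not an equilibrium.
(D, L): Rose prefers U (3 > -3) — not an equilibrium.
(D, R): Colin prefers L (1 > -1) — not an equilibrium.

none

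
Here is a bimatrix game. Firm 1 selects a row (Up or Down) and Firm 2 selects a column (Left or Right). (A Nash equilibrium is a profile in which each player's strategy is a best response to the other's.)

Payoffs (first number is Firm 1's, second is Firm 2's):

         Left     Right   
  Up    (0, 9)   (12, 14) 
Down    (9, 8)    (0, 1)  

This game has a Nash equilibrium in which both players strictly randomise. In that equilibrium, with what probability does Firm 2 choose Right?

Let q be the probability that Firm 2 plays Left. In a completely mixed equilibrium, Firm 1 must be indifferent between Up and Down.
Firm 1's expected payoff from Up is 12(1−q); from Down it is 9q.
Setting these equal: −12q + 12 = 9q, so q = 4/7.
Therefore Firm 2 plays Right with probability 1 − 4/7 = 3/7.

3/7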